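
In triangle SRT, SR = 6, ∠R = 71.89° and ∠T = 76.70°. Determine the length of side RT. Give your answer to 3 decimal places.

The third angle is ∠S = 180° − ∠R − ∠T = 31.41°.
Law of sines: RT = SR·sin S/sin T ≈ 3.2131.

3.213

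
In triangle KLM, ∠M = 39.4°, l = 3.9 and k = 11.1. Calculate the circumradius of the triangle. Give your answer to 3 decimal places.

By the law of cosines, m² = k² + l² − 2·k·l·cos M = 71.517, so m ≈ 8.4568.
Area = ½·k·l·sin M ≈ 13.739.
Circumradius = m/(2 sin M) ≈ 6.6617.

6.662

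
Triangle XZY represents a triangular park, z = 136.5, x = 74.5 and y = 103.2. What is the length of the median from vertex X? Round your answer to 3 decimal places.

Median from X: ½√(2·z² + 2·y² − x²) ≈ 115.12.

115.125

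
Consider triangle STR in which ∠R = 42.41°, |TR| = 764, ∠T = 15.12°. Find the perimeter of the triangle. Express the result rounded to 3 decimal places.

The third angle is ∠S = 180° − ∠T − ∠R = 122.47°.
Law of sines: |RS| = |TR|·sin T/sin S ≈ 236.21.
Law of sines: |ST| = |TR|·sin R/sin S ≈ 610.74.
Semiperimeter s = (764+236.21+610.74)/2 = 805.47.
Perimeter = 764 + 236.21 + 610.74 = 1610.9.

perimeter ≈ 1610.950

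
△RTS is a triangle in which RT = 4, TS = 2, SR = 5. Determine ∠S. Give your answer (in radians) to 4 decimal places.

By the law of cosines, cos S = (TS² + SR² − RT²) / (2·TS·SR) ≈ 0.65000, so ∠S ≈ 0.863 rad.

∠S ≈ 0.8632 rad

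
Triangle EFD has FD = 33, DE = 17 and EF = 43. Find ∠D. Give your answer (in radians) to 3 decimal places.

∠D ≈ 2.004 rad

By the law of cosines, cos D = (FD² + DE² − EF²) / (2·FD·DE) ≈ -0.41979, so ∠D ≈ 2.004 rad.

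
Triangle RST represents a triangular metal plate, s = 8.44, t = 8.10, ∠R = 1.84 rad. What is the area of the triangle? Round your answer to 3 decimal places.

32.951

Area = ½·s·t·sin R ≈ 32.951.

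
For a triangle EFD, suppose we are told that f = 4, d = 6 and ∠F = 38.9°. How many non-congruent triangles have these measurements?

d·sin F = 6·sin(38.9°) ≈ 3.768.
Since d sin F < f < d (3.768 < 4 < 6), two triangles exist.

2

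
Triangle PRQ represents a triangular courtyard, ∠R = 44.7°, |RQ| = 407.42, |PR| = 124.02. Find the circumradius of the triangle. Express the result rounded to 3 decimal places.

235.266

By the law of cosines, |QP|² = |PR|² + |RQ|² − 2·|PR|·|RQ|·cos R = 1.0954e+05, so |QP| ≈ 330.97.
Area = ½·|PR|·|RQ|·sin R ≈ 17771.
Circumradius = |QP|/(2 sin R) ≈ 235.27.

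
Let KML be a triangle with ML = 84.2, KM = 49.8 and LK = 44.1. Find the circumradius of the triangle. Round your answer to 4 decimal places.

R ≈ 52.9599

By the law of cosines, cos K = (LK² + KM² − ML²) / (2·LK·KM) ≈ -0.60669, so ∠K ≈ 2.223 rad.
Circumradius = ML/(2 sin K) ≈ 52.96.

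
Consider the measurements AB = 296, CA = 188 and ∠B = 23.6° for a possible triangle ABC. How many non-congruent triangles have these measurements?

AB·sin B = 296·sin(23.6°) ≈ 118.5.
Since AB sin B < CA < AB (118.5 < 188 < 296), two triangles exist.

2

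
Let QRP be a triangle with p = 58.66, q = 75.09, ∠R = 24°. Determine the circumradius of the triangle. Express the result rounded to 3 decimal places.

By the law of cosines, r² = p² + q² − 2·p·q·cos R = 1031.6, so r ≈ 32.118.
Area = ½·p·q·sin R ≈ 895.79.
Circumradius = r/(2 sin R) ≈ 39.483.

39.483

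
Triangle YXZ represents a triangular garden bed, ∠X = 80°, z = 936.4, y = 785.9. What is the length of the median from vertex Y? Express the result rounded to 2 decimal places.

By the law of cosines, x² = z² + y² − 2·z·y·cos X = 1.2389e+06, so x ≈ 1113.1.
Median from Y: ½√(2·x² + 2·z² − y²) ≈ 950.51.

950.51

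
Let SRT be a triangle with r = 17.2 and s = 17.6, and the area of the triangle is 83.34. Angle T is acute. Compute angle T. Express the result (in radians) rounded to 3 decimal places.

∠T ≈ 0.583 rad

From area = ½·s·r·sin T, we get sin T = 2·area/(s·r) ≈ 0.55061.
Taking the acute solution, ∠T ≈ 0.583 rad.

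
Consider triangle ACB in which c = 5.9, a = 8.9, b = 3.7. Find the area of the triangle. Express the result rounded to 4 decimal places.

area ≈ 7.7584

Semiperimeter s = (8.9 + 5.9 + 3.7)/2 = 9.25.
Heron's formula: area = √(9.25·0.35·3.35·5.55) ≈ 7.7584.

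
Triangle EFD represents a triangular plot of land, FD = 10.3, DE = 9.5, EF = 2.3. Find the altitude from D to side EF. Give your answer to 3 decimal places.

Semiperimeter s = (10.3 + 9.5 + 2.3)/2 = 11.05.
Heron's formula: area = √(11.05·0.75·1.55·8.75) ≈ 10.602.
The altitude from D has length 2·area/EF ≈ 9.219.

h_D ≈ 9.219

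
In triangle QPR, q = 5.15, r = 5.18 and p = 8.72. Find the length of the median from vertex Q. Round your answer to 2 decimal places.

Median from Q: ½√(2·p² + 2·r² − q²) ≈ 6.6936.

m_Q ≈ 6.69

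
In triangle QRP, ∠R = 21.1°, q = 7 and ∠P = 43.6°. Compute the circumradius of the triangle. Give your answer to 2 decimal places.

The third angle is ∠Q = 180° − ∠R − ∠P = 115.30°.
Law of sines: r = q·sin R/sin Q ≈ 2.7873.
Law of sines: p = q·sin P/sin Q ≈ 5.3395.
Circumradius = q/(2 sin Q) ≈ 3.8713.

3.87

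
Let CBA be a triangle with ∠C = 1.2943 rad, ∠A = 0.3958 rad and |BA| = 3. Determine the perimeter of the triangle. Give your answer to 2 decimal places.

The third angle is ∠B = π − ∠A − ∠C = 1.4515 rad.
Law of sines: |AC| = |BA|·sin B/sin C ≈ 3.0963.
Law of sines: |CB| = |BA|·sin A/sin C ≈ 1.2023.
Semiperimeter s = (3+3.0963+1.2023)/2 = 3.6493.
Perimeter = 3 + 3.0963 + 1.2023 = 7.2986.

perimeter ≈ 7.30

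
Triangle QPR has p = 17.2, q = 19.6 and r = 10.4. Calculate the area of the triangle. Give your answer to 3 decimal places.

89.302

Semiperimeter s = (19.6 + 17.2 + 10.4)/2 = 23.6.
Heron's formula: area = √(23.6·4·6.4·13.2) ≈ 89.302.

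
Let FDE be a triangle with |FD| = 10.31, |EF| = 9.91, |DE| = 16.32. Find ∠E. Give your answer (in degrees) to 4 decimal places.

37.0218

By the law of cosines, cos E = (|DE|² + |EF|² − |FD|²) / (2·|DE|·|EF|) ≈ 0.79841, so ∠E ≈ 37.02°.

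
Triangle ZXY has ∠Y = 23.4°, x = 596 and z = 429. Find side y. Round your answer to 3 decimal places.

By the law of cosines, y² = z² + x² − 2·z·x·cos Y = 69947, so y ≈ 264.47.

264.474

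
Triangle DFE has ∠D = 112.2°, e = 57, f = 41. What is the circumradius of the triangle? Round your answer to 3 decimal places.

R ≈ 44.190

By the law of cosines, d² = f² + e² − 2·f·e·cos D = 6696, so d ≈ 81.829.
Area = ½·f·e·sin D ≈ 1081.9.
Circumradius = d/(2 sin D) ≈ 44.19.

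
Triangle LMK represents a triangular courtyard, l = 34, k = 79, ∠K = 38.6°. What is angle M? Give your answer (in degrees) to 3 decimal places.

Law of sines: sin L = l·sin K/k ≈ 0.26851.
Since k ≥ l, only the acute value applies: ∠L ≈ 15.58°.
Then ∠M = 180° − ∠K − ∠L ≈ 125.82°.

125.825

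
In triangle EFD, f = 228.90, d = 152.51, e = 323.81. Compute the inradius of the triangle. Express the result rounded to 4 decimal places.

44.9650

Semiperimeter s = (323.81 + 228.9 + 152.51)/2 = 352.61.
Heron's formula: area = √(352.61·28.8·123.71·200.1) ≈ 15855.
Inradius = area/s = 15855/352.61 ≈ 44.965.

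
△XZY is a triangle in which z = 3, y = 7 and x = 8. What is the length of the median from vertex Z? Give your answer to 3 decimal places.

Median from Z: ½√(2·y² + 2·x² − z²) ≈ 7.3655.

7.365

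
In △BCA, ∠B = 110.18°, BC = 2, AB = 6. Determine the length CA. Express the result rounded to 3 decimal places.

By the law of cosines, CA² = AB² + BC² − 2·AB·BC·cos B = 48.279, so CA ≈ 6.9483.

6.948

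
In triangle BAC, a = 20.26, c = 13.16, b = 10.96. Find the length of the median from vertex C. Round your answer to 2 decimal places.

Median from C: ½√(2·b² + 2·a² − c²) ≈ 14.9.

14.90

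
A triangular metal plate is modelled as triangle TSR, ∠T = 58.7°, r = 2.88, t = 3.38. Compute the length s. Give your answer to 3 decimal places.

3.813

Law of sines: sin R = r·sin T/t ≈ 0.72806.
Since t ≥ r, only the acute value applies: ∠R ≈ 46.72°.
Then ∠S = 180° − ∠T − ∠R ≈ 74.58°.
Law of sines gives s = t·sin S/sin T ≈ 3.8133.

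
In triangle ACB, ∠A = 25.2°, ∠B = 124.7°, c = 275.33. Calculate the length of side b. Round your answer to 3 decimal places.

The third angle is ∠C = 180° − ∠B − ∠A = 30.10°.
Law of sines: b = c·sin B/sin C ≈ 451.36.

451.358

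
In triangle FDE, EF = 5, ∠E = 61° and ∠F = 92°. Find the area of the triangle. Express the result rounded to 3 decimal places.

24.067

The third angle is ∠D = 180° − ∠E − ∠F = 27.00°.
Law of sines: DE = EF·sin F/sin D ≈ 11.007.
Law of sines: FD = EF·sin E/sin D ≈ 9.6326.
Area = ½·EF·DE·sin E ≈ 24.067.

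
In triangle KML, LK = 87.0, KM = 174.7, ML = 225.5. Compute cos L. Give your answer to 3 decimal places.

By the law of cosines, cos L = (ML² + LK² − KM²) / (2·ML·LK) ≈ 0.71104, so ∠L ≈ 44.68°.

0.711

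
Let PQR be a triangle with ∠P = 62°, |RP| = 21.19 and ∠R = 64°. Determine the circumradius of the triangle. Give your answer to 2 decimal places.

The third angle is ∠Q = 180° − ∠R − ∠P = 54.00°.
Law of sines: |QR| = |RP|·sin P/sin Q ≈ 23.126.
Law of sines: |PQ| = |RP|·sin R/sin Q ≈ 23.541.
Circumradius = |RP|/(2 sin Q) ≈ 13.096.

13.10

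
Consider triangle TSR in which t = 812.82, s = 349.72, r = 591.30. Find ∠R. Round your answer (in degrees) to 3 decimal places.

∠R ≈ 40.338°

By the law of cosines, cos R = (t² + s² − r²) / (2·t·s) ≈ 0.76223, so ∠R ≈ 40.34°.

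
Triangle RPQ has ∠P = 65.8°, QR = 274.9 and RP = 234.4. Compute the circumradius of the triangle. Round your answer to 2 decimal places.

150.69

Law of sines: sin Q = RP·sin P/QR ≈ 0.77774.
Since QR ≥ RP, only the acute value applies: ∠Q ≈ 51.05°.
Then ∠R = 180° − ∠P − ∠Q ≈ 63.15°.
Law of sines gives PQ = QR·sin R/sin P ≈ 268.88.
Circumradius = QR/(2 sin P) ≈ 150.69.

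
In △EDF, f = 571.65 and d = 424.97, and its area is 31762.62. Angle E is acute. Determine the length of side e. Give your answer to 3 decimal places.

196.011

From area = ½·d·f·sin E, we get sin E = 2·area/(d·f) ≈ 0.26149.
Taking the acute solution, ∠E ≈ 15.16°.
Law of cosines then gives e ≈ 196.01.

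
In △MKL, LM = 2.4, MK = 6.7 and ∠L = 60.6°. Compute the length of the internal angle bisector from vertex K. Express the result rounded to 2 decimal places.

7.01

Law of sines: sin K = LM·sin L/MK ≈ 0.31208.
Since MK ≥ LM, only the acute value applies: ∠K ≈ 18.18°.
Then ∠M = 180° − ∠L − ∠K ≈ 101.22°.
Law of sines gives KL = MK·sin M/sin L ≈ 7.5436.
The bisector from K has length 2·MK·KL·cos(∠K/2)/(MK+KL) ≈ 7.0076.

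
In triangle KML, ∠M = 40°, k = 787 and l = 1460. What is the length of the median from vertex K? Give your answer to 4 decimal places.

1185.8507

By the law of cosines, m² = l² + k² − 2·l·k·cos M = 9.9057e+05, so m ≈ 995.27.
Median from K: ½√(2·m² + 2·l² − k²) ≈ 1185.9.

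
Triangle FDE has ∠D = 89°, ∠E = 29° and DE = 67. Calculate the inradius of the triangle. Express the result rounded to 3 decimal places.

13.717

The third angle is ∠F = 180° − ∠D − ∠E = 62.00°.
Law of sines: EF = DE·sin D/sin F ≈ 75.871.
Law of sines: FD = DE·sin E/sin F ≈ 36.788.
Area = ½·DE·EF·sin E ≈ 1232.2.
Semiperimeter s = (67+75.871+36.788)/2 = 89.83.
Inradius = area/s = 1232.2/89.83 ≈ 13.717.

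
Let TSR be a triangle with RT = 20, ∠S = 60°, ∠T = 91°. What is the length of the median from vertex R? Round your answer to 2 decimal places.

The third angle is ∠R = 180° − ∠T − ∠S = 29.00°.
Law of sines: SR = RT·sin T/sin S ≈ 23.09.
Law of sines: TS = RT·sin R/sin S ≈ 11.196.
Median from R: ½√(2·SR² + 2·RT² − TS²) ≈ 20.863.

m_R ≈ 20.86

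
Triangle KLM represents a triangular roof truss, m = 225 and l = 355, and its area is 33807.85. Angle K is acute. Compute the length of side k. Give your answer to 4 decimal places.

From area = ½·l·m·sin K, we get sin K = 2·area/(l·m) ≈ 0.84652.
Taking the acute solution, ∠K ≈ 57.84°.
Law of cosines then gives k ≈ 302.66.

302.6644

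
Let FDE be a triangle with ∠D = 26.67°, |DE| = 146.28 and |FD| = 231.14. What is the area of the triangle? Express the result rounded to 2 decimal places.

Area = ½·|FD|·|DE|·sin D ≈ 7588.1.

area ≈ 7588.09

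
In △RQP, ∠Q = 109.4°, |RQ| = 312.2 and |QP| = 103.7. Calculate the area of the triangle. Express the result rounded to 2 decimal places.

15268.48

Area = ½·|RQ|·|QP|·sin Q ≈ 15268.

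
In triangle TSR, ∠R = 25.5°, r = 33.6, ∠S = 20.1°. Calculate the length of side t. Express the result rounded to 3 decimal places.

The third angle is ∠T = 180° − ∠S − ∠R = 134.40°.
Law of sines: t = r·sin T/sin R ≈ 55.762.

55.762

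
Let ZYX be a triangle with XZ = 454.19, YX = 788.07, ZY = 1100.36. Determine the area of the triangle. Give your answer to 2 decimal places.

151127.49

Semiperimeter s = (788.07 + 454.19 + 1100.4)/2 = 1171.3.
Heron's formula: area = √(1171.3·383.24·717.12·70.95) ≈ 1.5113e+05.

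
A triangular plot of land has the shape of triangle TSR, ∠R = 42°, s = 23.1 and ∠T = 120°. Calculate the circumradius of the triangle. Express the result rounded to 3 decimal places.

The third angle is ∠S = 180° − ∠R − ∠T = 18.00°.
Law of sines: t = s·sin T/sin S ≈ 64.738.
Law of sines: r = s·sin R/sin S ≈ 50.02.
Circumradius = s/(2 sin S) ≈ 37.377.

37.377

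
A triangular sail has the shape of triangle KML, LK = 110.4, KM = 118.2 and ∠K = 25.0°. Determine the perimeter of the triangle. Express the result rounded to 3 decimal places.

By the law of cosines, ML² = LK² + KM² − 2·LK·KM·cos K = 2506.1, so ML ≈ 50.061.
Semiperimeter s = (50.061+110.4+118.2)/2 = 139.33.
Perimeter = 50.061 + 110.4 + 118.2 = 278.66.

278.661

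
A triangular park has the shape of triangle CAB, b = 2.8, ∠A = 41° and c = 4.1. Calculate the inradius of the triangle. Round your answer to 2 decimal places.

0.78

By the law of cosines, a² = b² + c² − 2·b·c·cos A = 7.3219, so a ≈ 2.7059.
Area = ½·b·c·sin A ≈ 3.7658.
Semiperimeter s = (4.1+2.7059+2.8)/2 = 4.8029.
Inradius = area/s = 3.7658/4.8029 ≈ 0.78406.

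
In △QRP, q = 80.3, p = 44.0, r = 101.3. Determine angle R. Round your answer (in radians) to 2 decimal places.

∠R ≈ 1.84 rad

By the law of cosines, cos R = (p² + q² − r²) / (2·p·q) ≈ -0.26571, so ∠R ≈ 1.8397 rad.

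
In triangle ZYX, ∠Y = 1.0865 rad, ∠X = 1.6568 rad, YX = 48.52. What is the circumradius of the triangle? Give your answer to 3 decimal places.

The third angle is ∠Z = π − ∠Y − ∠X = 0.3983 rad.
Law of sines: XZ = YX·sin Y/sin Z ≈ 110.72.
Law of sines: ZY = YX·sin X/sin Z ≈ 124.64.
Circumradius = YX/(2 sin Z) ≈ 62.551.

62.551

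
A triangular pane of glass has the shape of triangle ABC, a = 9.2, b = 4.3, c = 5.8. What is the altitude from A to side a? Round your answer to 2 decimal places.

Semiperimeter s = (9.2 + 4.3 + 5.8)/2 = 9.65.
Heron's formula: area = √(9.65·0.45·5.35·3.85) ≈ 9.4575.
The altitude from A has length 2·area/a ≈ 2.056.

h_A ≈ 2.06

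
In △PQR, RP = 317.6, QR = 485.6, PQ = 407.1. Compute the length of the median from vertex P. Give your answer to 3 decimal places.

272.669

Median from P: ½√(2·RP² + 2·PQ² − QR²) ≈ 272.67.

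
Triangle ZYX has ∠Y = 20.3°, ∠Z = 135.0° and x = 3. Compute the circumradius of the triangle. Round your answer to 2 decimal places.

The third angle is ∠X = 180° − ∠Z − ∠Y = 24.70°.
Law of sines: z = x·sin Z/sin X ≈ 5.0765.
Law of sines: y = x·sin Y/sin X ≈ 2.4908.
Circumradius = x/(2 sin X) ≈ 3.5897.

R ≈ 3.59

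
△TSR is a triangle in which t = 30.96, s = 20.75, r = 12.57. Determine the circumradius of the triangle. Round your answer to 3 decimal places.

By the law of cosines, cos T = (s² + r² − t²) / (2·s·r) ≈ -0.70919, so ∠T ≈ 135.17°.
Circumradius = t/(2 sin T) ≈ 21.957.

21.957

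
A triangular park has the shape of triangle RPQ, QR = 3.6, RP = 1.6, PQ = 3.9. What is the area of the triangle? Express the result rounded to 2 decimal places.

Semiperimeter s = (3.9 + 3.6 + 1.6)/2 = 4.55.
Heron's formula: area = √(4.55·0.65·0.95·2.95) ≈ 2.879.

2.88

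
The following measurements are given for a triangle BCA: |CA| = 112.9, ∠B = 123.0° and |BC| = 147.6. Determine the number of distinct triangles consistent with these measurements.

|BC|·sin B = 147.6·sin(123.0°) ≈ 123.8.
Since ∠B is not acute, a triangle exists only if |CA| > |BC|; here |CA| ≤ |BC|, so there is no triangle.

0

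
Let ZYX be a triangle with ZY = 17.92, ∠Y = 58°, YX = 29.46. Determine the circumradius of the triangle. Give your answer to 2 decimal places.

14.79

By the law of cosines, XZ² = ZY² + YX² − 2·ZY·YX·cos Y = 629.5, so XZ ≈ 25.09.
Area = ½·ZY·YX·sin Y ≈ 223.85.
Circumradius = XZ/(2 sin Y) ≈ 14.793.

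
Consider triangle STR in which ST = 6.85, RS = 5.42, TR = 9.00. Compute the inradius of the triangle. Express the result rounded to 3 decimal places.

Semiperimeter s = (9 + 5.42 + 6.85)/2 = 10.635.
Heron's formula: area = √(10.635·1.635·5.215·3.785) ≈ 18.526.
Inradius = area/s = 18.526/10.635 ≈ 1.742.

1.742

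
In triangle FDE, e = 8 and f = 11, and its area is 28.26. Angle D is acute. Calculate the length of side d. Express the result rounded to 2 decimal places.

7.08

From area = ½·e·f·sin D, we get sin D = 2·area/(e·f) ≈ 0.64227.
Taking the acute solution, ∠D ≈ 39.96°.
Law of cosines then gives d ≈ 7.0781.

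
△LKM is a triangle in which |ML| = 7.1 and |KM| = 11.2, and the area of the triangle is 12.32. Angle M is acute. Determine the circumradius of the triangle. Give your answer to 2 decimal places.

8.01

From area = ½·|KM|·|ML|·sin M, we get sin M = 2·area/(|KM|·|ML|) ≈ 0.30986.
Taking the acute solution, ∠M ≈ 18.05°.
Law of cosines then gives |LK| ≈ 4.9636.
Circumradius = |LK|/(2 sin M) ≈ 8.0095.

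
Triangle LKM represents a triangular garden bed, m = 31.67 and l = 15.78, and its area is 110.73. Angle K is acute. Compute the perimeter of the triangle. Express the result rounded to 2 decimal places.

From area = ½·m·l·sin K, we get sin K = 2·area/(m·l) ≈ 0.44314.
Taking the acute solution, ∠K ≈ 26.30°.
Law of cosines then gives k ≈ 18.868.
Perimeter = 15.78 + 18.868 + 31.67 = 66.318.

66.32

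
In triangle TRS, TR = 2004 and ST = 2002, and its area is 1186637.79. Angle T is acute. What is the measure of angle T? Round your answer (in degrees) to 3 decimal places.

From area = ½·ST·TR·sin T, we get sin T = 2·area/(ST·TR) ≈ 0.59154.
Taking the acute solution, ∠T ≈ 36.27°.

36.267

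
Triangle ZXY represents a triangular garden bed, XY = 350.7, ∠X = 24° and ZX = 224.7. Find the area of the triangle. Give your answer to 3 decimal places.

Area = ½·ZX·XY·sin X ≈ 16026.

16025.889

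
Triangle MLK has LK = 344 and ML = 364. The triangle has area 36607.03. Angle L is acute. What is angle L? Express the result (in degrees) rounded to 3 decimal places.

From area = ½·ML·LK·sin L, we get sin L = 2·area/(ML·LK) ≈ 0.58470.
Taking the acute solution, ∠L ≈ 35.78°.

35.782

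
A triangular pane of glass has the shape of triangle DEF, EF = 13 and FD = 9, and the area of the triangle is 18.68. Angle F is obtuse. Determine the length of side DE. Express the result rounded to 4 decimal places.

21.7198

From area = ½·EF·FD·sin F, we get sin F = 2·area/(EF·FD) ≈ 0.31932.
Taking the obtuse solution, ∠F ≈ 161.38°.
Law of cosines then gives DE ≈ 21.72.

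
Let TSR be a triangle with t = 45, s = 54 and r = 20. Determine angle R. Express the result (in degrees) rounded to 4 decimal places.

∠R ≈ 20.8747°

By the law of cosines, cos R = (t² + s² − r²) / (2·t·s) ≈ 0.93436, so ∠R ≈ 20.87°.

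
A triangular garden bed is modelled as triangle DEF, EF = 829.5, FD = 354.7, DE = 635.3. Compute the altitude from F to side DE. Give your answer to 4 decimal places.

331.9956

Semiperimeter s = (829.5 + 354.7 + 635.3)/2 = 909.75.
Heron's formula: area = √(909.75·80.25·555.05·274.45) ≈ 1.0546e+05.
The altitude from F has length 2·area/DE ≈ 332.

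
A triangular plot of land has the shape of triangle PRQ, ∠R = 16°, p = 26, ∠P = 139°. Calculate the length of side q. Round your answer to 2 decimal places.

The third angle is ∠Q = 180° − ∠P − ∠R = 25.00°.
Law of sines: q = p·sin Q/sin P ≈ 16.749.

16.75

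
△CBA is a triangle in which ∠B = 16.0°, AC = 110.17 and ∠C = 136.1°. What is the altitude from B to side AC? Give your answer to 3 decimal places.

The third angle is ∠A = 180° − ∠C − ∠B = 27.90°.
Law of sines: BA = AC·sin C/sin B ≈ 277.15.
Law of sines: CB = AC·sin A/sin B ≈ 187.03.
Area = ½·AC·BA·sin A ≈ 7143.7.
The altitude from B has length 2·area/AC ≈ 129.69.

129.685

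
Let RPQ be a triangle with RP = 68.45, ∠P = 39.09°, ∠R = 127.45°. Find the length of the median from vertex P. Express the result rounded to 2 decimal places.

m_P ≈ 144.91

The third angle is ∠Q = 180° − ∠R − ∠P = 13.46°.
Law of sines: PQ = RP·sin R/sin Q ≈ 233.46.
Law of sines: QR = RP·sin P/sin Q ≈ 185.42.
Median from P: ½√(2·RP² + 2·PQ² − QR²) ≈ 144.91.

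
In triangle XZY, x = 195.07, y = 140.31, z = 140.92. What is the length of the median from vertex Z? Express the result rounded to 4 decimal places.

154.6124

Median from Z: ½√(2·y² + 2·x² − z²) ≈ 154.61.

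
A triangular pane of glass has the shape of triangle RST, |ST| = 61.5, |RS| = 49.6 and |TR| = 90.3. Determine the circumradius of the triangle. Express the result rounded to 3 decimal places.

47.544

By the law of cosines, cos R = (|TR|² + |RS|² − |ST|²) / (2·|TR|·|RS|) ≈ 0.76269, so ∠R ≈ 40.30°.
Circumradius = |ST|/(2 sin R) ≈ 47.544.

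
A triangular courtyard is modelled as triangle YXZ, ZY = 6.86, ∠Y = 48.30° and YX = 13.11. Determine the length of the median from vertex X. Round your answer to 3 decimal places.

By the law of cosines, XZ² = ZY² + YX² − 2·ZY·YX·cos Y = 99.277, so XZ ≈ 9.9638.
Median from X: ½√(2·YX² + 2·XZ² − ZY²) ≈ 11.127.

11.127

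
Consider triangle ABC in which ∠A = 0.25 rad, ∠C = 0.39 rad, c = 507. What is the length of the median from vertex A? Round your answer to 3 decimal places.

The third angle is ∠B = π − ∠C − ∠A = 2.502 rad.
Law of sines: a = c·sin A/sin C ≈ 329.93.
Law of sines: b = c·sin B/sin C ≈ 796.39.
Median from A: ½√(2·b² + 2·c² − a²) ≈ 646.86.

m_A ≈ 646.862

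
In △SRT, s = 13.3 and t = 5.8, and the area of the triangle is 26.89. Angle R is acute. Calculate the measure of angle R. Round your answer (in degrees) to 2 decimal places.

∠R ≈ 44.20°

From area = ½·t·s·sin R, we get sin R = 2·area/(t·s) ≈ 0.69717.
Taking the acute solution, ∠R ≈ 44.20°.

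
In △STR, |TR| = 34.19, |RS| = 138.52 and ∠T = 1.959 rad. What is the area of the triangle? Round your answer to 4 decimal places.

area ≈ 1929.0552

Law of sines: sin S = |TR|·sin T/|RS| ≈ 0.22846.
Since |RS| ≥ |TR|, only the acute value applies: ∠S ≈ 0.230 rad.
Then ∠R = π − ∠T − ∠S ≈ 0.952 rad.
Law of sines gives |ST| = |RS|·sin R/sin T ≈ 121.91.
Area = ½·|RS|·|TR|·sin R ≈ 1929.1.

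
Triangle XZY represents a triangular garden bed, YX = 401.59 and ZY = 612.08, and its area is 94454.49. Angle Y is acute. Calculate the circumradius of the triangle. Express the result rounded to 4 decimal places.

From area = ½·ZY·YX·sin Y, we get sin Y = 2·area/(ZY·YX) ≈ 0.76853.
Taking the acute solution, ∠Y ≈ 50.22°.
Law of cosines then gives XZ ≈ 470.51.
Circumradius = XZ/(2 sin Y) ≈ 306.11.

R ≈ 306.1088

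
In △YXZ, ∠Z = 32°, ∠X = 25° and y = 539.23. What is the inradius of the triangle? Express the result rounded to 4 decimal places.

67.4196

The third angle is ∠Y = 180° − ∠X − ∠Z = 123.00°.
Law of sines: x = y·sin X/sin Y ≈ 271.73.
Law of sines: z = y·sin Z/sin Y ≈ 340.72.
Area = ½·y·x·sin Z ≈ 38823.
Semiperimeter s = (539.23+271.73+340.72)/2 = 575.84.
Inradius = area/s = 38823/575.84 ≈ 67.42.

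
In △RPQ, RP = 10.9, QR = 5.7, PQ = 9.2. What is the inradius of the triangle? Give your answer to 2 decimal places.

Semiperimeter s = (9.2 + 5.7 + 10.9)/2 = 12.9.
Heron's formula: area = √(12.9·3.7·7.2·2) ≈ 26.217.
Inradius = area/s = 26.217/12.9 ≈ 2.0323.

2.03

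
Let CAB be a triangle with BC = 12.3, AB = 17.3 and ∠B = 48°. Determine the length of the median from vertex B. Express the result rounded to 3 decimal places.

13.559

By the law of cosines, CA² = AB² + BC² − 2·AB·BC·cos B = 165.81, so CA ≈ 12.877.
Median from B: ½√(2·AB² + 2·BC² − CA²) ≈ 13.559.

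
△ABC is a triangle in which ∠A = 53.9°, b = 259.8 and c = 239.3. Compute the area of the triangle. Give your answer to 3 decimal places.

25116.422

Area = ½·b·c·sin A ≈ 25116.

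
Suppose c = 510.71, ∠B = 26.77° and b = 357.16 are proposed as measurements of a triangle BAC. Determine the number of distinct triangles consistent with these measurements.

c·sin B = 510.71·sin(26.77°) ≈ 230.
Since c sin B < b < c (230 < 357.16 < 510.71), two triangles exist.

2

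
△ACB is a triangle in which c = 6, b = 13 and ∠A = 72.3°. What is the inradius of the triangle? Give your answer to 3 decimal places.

By the law of cosines, a² = c² + b² − 2·c·b·cos A = 157.57, so a ≈ 12.553.
Area = ½·c·b·sin A ≈ 37.154.
Semiperimeter s = (12.553+6+13)/2 = 15.776.
Inradius = area/s = 37.154/15.776 ≈ 2.355.

r ≈ 2.355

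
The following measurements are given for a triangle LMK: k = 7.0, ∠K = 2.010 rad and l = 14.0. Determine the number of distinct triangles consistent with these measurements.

0

l·sin K = 14.0·sin(2.010 rad) ≈ 12.67.
Since ∠K is not acute, a triangle exists only if k > l; here k ≤ l, so there is no triangle.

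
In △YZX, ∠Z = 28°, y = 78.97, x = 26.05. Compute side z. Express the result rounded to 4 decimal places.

57.2898

By the law of cosines, z² = x² + y² − 2·x·y·cos Z = 3282.1, so z ≈ 57.29.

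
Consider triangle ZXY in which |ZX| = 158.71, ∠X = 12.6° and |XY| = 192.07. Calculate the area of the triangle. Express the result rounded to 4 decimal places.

Area = ½·|ZX|·|XY|·sin X ≈ 3324.9.

area ≈ 3324.8771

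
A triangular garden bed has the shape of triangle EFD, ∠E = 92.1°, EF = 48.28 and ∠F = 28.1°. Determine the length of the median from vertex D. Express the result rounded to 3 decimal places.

m_D ≈ 36.354

The third angle is ∠D = 180° − ∠E − ∠F = 59.80°.
Law of sines: FD = EF·sin E/sin D ≈ 55.824.
Law of sines: DE = EF·sin F/sin D ≈ 26.312.
Median from D: ½√(2·FD² + 2·DE² − EF²) ≈ 36.354.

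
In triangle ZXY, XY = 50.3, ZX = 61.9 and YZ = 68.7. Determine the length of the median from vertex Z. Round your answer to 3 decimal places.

m_Z ≈ 60.358

Median from Z: ½√(2·YZ² + 2·ZX² − XY²) ≈ 60.358.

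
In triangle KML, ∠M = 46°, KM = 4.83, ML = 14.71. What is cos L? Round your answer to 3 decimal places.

By the law of cosines, LK² = KM² + ML² − 2·KM·ML·cos M = 141, so LK ≈ 11.874.
Law of cosines again: cos L = (ML² + LK² − KM²)/(2·ML·LK) ≈ 0.95624, so ∠L ≈ 17.01°.

0.956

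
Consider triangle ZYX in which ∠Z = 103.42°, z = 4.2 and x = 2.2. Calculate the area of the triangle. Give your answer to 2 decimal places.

area ≈ 3.32

Law of sines: sin X = x·sin Z/z ≈ 0.50951.
Since z ≥ x, only the acute value applies: ∠X ≈ 30.63°.
Then ∠Y = 180° − ∠Z − ∠X ≈ 45.95°.
Law of sines gives y = z·sin Y/sin Z ≈ 3.1034.
Area = ½·z·x·sin Y ≈ 3.3205.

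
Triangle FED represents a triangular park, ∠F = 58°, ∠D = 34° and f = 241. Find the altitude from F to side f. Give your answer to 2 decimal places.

h_F ≈ 158.82

The third angle is ∠E = 180° − ∠D − ∠F = 88.00°.
Law of sines: e = f·sin E/sin F ≈ 284.01.
Law of sines: d = f·sin D/sin F ≈ 158.91.
Area = ½·f·e·sin D ≈ 19137.
The altitude from F has length 2·area/f ≈ 158.82.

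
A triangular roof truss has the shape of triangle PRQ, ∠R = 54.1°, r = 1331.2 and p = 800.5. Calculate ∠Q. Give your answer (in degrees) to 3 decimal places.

96.749

Law of sines: sin P = p·sin R/r ≈ 0.48711.
Since r ≥ p, only the acute value applies: ∠P ≈ 29.15°.
Then ∠Q = 180° − ∠R − ∠P ≈ 96.75°.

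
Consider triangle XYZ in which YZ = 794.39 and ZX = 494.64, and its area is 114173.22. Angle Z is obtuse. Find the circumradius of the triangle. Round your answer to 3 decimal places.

R ≈ 1059.120

From area = ½·YZ·ZX·sin Z, we get sin Z = 2·area/(YZ·ZX) ≈ 0.58113.
Taking the obtuse solution, ∠Z ≈ 2.5215 rad.
Law of cosines then gives XY ≈ 1231.
Circumradius = XY/(2 sin Z) ≈ 1059.1.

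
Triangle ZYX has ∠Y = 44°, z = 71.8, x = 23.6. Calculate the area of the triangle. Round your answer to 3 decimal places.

area ≈ 588.542

Area = ½·x·z·sin Y ≈ 588.54.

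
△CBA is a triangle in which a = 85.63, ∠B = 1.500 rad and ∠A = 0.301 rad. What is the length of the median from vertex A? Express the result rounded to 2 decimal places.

The third angle is ∠C = π − ∠B − ∠A = 1.341 rad.
Law of sines: c = a·sin C/sin A ≈ 281.21.
Law of sines: b = a·sin B/sin A ≈ 288.1.
Median from A: ½√(2·c² + 2·b² − a²) ≈ 281.44.

m_A ≈ 281.44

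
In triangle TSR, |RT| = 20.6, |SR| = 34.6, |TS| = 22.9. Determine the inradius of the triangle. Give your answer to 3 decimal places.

Semiperimeter s = (34.6 + 20.6 + 22.9)/2 = 39.05.
Heron's formula: area = √(39.05·4.45·18.45·16.15) ≈ 227.55.
Inradius = area/s = 227.55/39.05 ≈ 5.8271.

5.827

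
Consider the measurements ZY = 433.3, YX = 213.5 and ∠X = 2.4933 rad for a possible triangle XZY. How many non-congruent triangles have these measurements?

YX·sin X = 213.5·sin(2.4933 rad) ≈ 128.9.
Since ∠X is not acute, a triangle exists only if ZY > YX; here ZY > YX, so there is exactly one triangle.

1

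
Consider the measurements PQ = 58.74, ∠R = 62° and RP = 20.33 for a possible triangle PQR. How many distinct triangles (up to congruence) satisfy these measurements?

1

RP·sin R = 20.33·sin(62°) ≈ 17.95.
Since PQ ≥ RP, exactly one triangle exists.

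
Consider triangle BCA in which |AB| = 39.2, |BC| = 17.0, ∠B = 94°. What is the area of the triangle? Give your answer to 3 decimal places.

area ≈ 332.388

Area = ½·|AB|·|BC|·sin B ≈ 332.39.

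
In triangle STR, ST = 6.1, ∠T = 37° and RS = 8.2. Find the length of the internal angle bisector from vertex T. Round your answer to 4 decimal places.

t_T ≈ 7.7139

Law of sines: sin R = ST·sin T/RS ≈ 0.44769.
Since RS ≥ ST, only the acute value applies: ∠R ≈ 26.60°.
Then ∠S = 180° − ∠T − ∠R ≈ 116.40°.
Law of sines gives TR = RS·sin S/sin T ≈ 12.204.
The bisector from T has length 2·ST·TR·cos(∠T/2)/(ST+TR) ≈ 7.7139.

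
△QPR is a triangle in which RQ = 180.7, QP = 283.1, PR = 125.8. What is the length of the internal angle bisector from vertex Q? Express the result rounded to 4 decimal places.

217.6985

By the law of cosines, cos Q = (RQ² + QP² − PR²) / (2·RQ·QP) ≈ 0.94781, so ∠Q ≈ 18.59°.
The bisector from Q has length 2·RQ·QP·cos(∠Q/2)/(RQ+QP) ≈ 217.7.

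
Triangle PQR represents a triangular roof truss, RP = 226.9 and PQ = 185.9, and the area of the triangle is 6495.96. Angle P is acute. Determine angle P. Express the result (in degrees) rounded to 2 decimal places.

From area = ½·RP·PQ·sin P, we get sin P = 2·area/(RP·PQ) ≈ 0.30801.
Taking the acute solution, ∠P ≈ 17.94°.

∠P ≈ 17.94°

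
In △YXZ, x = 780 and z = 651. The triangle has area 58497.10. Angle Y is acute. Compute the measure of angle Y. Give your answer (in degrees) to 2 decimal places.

From area = ½·x·z·sin Y, we get sin Y = 2·area/(x·z) ≈ 0.23040.
Taking the acute solution, ∠Y ≈ 13.32°.

13.32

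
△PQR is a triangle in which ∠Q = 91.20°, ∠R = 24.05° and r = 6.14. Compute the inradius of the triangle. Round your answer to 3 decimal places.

2.402

The third angle is ∠P = 180° − ∠Q − ∠R = 64.75°.
Law of sines: p = r·sin P/sin R ≈ 13.627.
Law of sines: q = r·sin Q/sin R ≈ 15.063.
Area = ½·r·p·sin Q ≈ 41.825.
Semiperimeter s = (13.627+15.063+6.14)/2 = 17.415.
Inradius = area/s = 41.825/17.415 ≈ 2.4017.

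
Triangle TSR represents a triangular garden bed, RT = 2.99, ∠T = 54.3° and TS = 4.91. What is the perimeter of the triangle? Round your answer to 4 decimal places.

perimeter ≈ 11.8893

By the law of cosines, SR² = RT² + TS² − 2·RT·TS·cos T = 15.914, so SR ≈ 3.9893.
Semiperimeter s = (3.9893+2.99+4.91)/2 = 5.9446.
Perimeter = 3.9893 + 2.99 + 4.91 = 11.889.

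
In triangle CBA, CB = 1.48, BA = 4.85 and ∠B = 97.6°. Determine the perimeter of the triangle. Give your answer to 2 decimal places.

perimeter ≈ 11.58

By the law of cosines, AC² = CB² + BA² − 2·CB·BA·cos B = 27.612, so AC ≈ 5.2547.
Semiperimeter s = (4.85+5.2547+1.48)/2 = 5.7923.
Perimeter = 4.85 + 5.2547 + 1.48 = 11.585.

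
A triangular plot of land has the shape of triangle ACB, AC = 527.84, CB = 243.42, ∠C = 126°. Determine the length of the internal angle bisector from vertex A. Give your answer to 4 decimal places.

By the law of cosines, BA² = AC² + CB² − 2·AC·CB·cos C = 4.8891e+05, so BA ≈ 699.22.
Law of cosines again: cos A = (BA² + AC² − CB²)/(2·BA·AC) ≈ 0.95952, so ∠A ≈ 16.36°.
The bisector from A has length 2·BA·AC·cos(∠A/2)/(BA+AC) ≈ 595.44.

t_A ≈ 595.4442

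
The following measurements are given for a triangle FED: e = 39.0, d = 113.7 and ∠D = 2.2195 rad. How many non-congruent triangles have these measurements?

e·sin D = 39.0·sin(2.2195 rad) ≈ 31.08.
Since ∠D is not acute, a triangle exists only if d > e; here d > e, so there is exactly one triangle.

1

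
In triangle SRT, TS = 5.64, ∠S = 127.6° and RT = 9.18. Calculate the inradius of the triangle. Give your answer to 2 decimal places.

r ≈ 1.05

Law of sines: sin R = TS·sin S/RT ≈ 0.48677.
Since RT ≥ TS, only the acute value applies: ∠R ≈ 29.13°.
Then ∠T = 180° − ∠S − ∠R ≈ 23.27°.
Law of sines gives SR = RT·sin T/sin S ≈ 4.5778.
Area = ½·RT·TS·sin T ≈ 10.228.
Semiperimeter s = (9.18+5.64+4.5778)/2 = 9.6989.
Inradius = area/s = 10.228/9.6989 ≈ 1.0546.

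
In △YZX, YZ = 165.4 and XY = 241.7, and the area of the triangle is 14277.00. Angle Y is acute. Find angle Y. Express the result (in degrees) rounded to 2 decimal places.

∠Y ≈ 45.58°

From area = ½·XY·YZ·sin Y, we get sin Y = 2·area/(XY·YZ) ≈ 0.71426.
Taking the acute solution, ∠Y ≈ 45.58°.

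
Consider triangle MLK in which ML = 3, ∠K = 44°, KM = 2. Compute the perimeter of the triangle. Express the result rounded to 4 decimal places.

Law of sines: sin L = KM·sin K/ML ≈ 0.46311.
Since ML ≥ KM, only the acute value applies: ∠L ≈ 27.59°.
Then ∠M = 180° − ∠K − ∠L ≈ 108.41°.
Law of sines gives LK = ML·sin M/sin K ≈ 4.0976.
Semiperimeter s = (4.0976+2+3)/2 = 4.5488.
Perimeter = 4.0976 + 2 + 3 = 9.0976.

perimeter ≈ 9.0976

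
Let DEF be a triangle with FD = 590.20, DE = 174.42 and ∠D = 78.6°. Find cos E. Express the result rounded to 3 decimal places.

cos E ≈ 0.099

By the law of cosines, EF² = FD² + DE² − 2·FD·DE·cos D = 3.3806e+05, so EF ≈ 581.43.
Law of cosines again: cos E = (DE² + EF² − FD²)/(2·DE·EF) ≈ 0.09935, so ∠E ≈ 84.30°.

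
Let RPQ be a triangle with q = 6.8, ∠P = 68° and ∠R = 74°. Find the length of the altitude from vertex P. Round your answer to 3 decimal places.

The third angle is ∠Q = 180° − ∠R − ∠P = 38.00°.
Law of sines: r = q·sin R/sin Q ≈ 10.617.
Law of sines: p = q·sin P/sin Q ≈ 10.241.
Area = ½·q·r·sin P ≈ 33.47.
The altitude from P has length 2·area/p ≈ 6.5366.

6.537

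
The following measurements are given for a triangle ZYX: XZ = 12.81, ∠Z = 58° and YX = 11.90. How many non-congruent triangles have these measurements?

XZ·sin Z = 12.81·sin(58°) ≈ 10.86.
Since XZ sin Z < YX < XZ (10.86 < 11.90 < 12.81), two triangles exist.

2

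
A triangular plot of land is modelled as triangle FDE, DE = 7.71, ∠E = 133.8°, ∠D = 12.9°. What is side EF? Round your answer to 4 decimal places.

3.1351

The third angle is ∠F = 180° − ∠D − ∠E = 33.30°.
Law of sines: EF = DE·sin D/sin F ≈ 3.1351.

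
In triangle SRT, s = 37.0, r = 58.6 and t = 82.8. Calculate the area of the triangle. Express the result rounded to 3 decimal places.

Semiperimeter p = (37 + 58.6 + 82.8)/2 = 89.2.
Heron's formula: area = √(89.2·52.2·30.6·6.4) ≈ 954.92.

954.923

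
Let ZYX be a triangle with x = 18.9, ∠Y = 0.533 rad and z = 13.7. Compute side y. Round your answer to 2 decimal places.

By the law of cosines, y² = x² + z² − 2·x·z·cos Y = 98.874, so y ≈ 9.9435.

9.94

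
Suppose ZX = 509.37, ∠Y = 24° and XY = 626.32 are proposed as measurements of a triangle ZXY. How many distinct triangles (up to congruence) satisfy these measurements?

XY·sin Y = 626.32·sin(24°) ≈ 254.7.
Since XY sin Y < ZX < XY (254.7 < 509.37 < 626.32), two triangles exist.

2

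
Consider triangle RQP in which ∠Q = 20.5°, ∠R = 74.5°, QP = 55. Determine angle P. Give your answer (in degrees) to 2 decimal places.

∠P ≈ 85.00°

The third angle is ∠P = 180° − ∠R − ∠Q = 85.00°.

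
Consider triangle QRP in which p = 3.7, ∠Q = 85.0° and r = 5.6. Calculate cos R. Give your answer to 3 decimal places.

cos R ≈ 0.499

By the law of cosines, q² = r² + p² − 2·r·p·cos Q = 41.438, so q ≈ 6.4373.
Law of cosines again: cos R = (p² + q² − r²)/(2·p·q) ≈ 0.49896, so ∠R ≈ 60.07°.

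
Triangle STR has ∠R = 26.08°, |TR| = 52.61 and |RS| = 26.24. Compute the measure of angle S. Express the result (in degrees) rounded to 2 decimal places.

By the law of cosines, |ST|² = |TR|² + |RS|² − 2·|TR|·|RS|·cos R = 976.5, so |ST| ≈ 31.249.
Law of cosines again: cos S = (|RS|² + |ST|² − |TR|²)/(2·|RS|·|ST|) ≈ -0.67245, so ∠S ≈ 132.26°.

∠S ≈ 132.26°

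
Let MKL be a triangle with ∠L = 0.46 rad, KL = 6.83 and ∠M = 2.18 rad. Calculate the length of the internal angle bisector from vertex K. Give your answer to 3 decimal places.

The third angle is ∠K = π − ∠L − ∠M = 0.502 rad.
Law of sines: LM = KL·sin K/sin M ≈ 4.0044.
Law of sines: MK = KL·sin L/sin M ≈ 3.6973.
The bisector from K has length 2·MK·KL·cos(∠K/2)/(MK+KL) ≈ 4.6474.

t_K ≈ 4.647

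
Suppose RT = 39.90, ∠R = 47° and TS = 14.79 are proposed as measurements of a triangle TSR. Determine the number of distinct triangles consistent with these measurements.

RT·sin R = 39.90·sin(47°) ≈ 29.18.
Since TS = 14.79 < 29.18 = RT sin R, no triangle exists.

0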